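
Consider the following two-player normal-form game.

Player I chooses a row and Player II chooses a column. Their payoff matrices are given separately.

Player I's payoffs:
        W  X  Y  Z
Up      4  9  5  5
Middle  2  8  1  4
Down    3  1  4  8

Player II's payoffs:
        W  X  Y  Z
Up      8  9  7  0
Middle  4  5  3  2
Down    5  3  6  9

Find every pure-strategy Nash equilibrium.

(Up, X); (Down, Z)

Mark each player's best response to every combination of opponents' strategies; a profile where every player is best-responding is a pure Nash equilibrium.
Player I against W: payoffs 4, 2, 3 → best response Up.
Player I against X: payoffs 9, 8, 1 → best response Up.
Player I against Y: payoffs 5, 1, 4 → best response Up.
Player I against Z: payoffs 5, 4, 8 → best response Down.
Player II against Up: payoffs 8, 9, 7, 0 → best response X.
Player II against Middle: payoffs 4, 5, 3, 2 → best response X.
Player II against Down: payoffs 5, 3, 6, 9 → best response Z.
Mutual best responses: (Up, X); (Down, Z).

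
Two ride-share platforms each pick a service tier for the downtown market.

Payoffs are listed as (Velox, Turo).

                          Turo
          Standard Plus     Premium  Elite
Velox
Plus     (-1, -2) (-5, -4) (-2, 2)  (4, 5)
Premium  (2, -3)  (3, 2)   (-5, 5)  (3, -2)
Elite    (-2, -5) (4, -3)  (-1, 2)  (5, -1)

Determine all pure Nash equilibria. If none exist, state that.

Velox against Standard: payoffs -1, 2, -2 → best response Premium.
Velox against Plus: payoffs -5, 3, 4 → best response Elite.
Velox against Premium: payoffs -2, -5, -1 → best response Elite.
Velox against Elite: payoffs 4, 3, 5 → best response Elite.
Turo against Plus: payoffs -2, -4, 2, 5 → best response Elite.
Turo against Premium: payoffs -3, 2, 5, -2 → best response Premium.
Turo against Elite: payoffs -5, -3, 2, -1 → best response Premium.
Mutual best responses: (Elite, Premium).

(Elite, Premium)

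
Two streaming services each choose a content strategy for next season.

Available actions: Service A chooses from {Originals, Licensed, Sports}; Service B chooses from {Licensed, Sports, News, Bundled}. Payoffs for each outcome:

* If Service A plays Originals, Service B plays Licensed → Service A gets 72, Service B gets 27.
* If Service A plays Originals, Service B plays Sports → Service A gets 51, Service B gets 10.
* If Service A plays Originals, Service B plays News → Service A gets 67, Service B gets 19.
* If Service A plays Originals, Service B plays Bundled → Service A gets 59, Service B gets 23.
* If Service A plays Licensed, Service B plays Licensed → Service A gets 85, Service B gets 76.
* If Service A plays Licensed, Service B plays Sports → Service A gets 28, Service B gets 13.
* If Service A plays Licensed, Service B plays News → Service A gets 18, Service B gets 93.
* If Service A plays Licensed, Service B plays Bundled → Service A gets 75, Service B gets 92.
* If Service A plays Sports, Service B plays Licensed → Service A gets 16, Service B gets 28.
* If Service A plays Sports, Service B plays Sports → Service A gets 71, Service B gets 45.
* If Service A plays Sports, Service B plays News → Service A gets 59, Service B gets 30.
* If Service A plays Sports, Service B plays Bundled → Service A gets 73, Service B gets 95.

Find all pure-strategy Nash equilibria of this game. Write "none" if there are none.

This game has no pure Nash equilibrium.

For each player, find the best response to each opponent profile; mutual best responses are the pure NE.
Service A against Licensed: payoffs 72, 85, 16 → best response Licensed.
Service A against Sports: payoffs 51, 28, 71 → best response Sports.
Service A against News: payoffs 67, 18, 59 → best response Originals.
Service A against Bundled: payoffs 59, 75, 73 → best response Licensed.
Service B against Originals: payoffs 27, 10, 19, 23 → best response Licensed.
Service B against Licensed: payoffs 76, 13, 93, 92 → best response News.
Service B against Sports: payoffs 28, 45, 30, 95 → best response Bundled.
No profile is a mutual best response for all players.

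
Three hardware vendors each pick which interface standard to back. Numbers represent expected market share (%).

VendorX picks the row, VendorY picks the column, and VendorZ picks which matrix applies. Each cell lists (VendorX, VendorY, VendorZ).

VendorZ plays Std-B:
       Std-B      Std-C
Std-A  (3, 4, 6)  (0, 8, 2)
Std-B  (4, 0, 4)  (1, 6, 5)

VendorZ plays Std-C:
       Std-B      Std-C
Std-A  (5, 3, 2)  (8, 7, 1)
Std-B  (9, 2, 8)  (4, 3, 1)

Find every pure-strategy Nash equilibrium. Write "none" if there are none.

The unique pure-strategy Nash equilibrium is (Std-B, Std-C, Std-B).

Check each profile: it is a Nash equilibrium iff no player can strictly gain by switching unilaterally.
(Std-A, Std-B, Std-B): VendorX can switch to Std-B (3 → 4). Not NE.
(Std-A, Std-B, Std-C): VendorX can switch to Std-B (5 → 9). Not NE.
(Std-A, Std-C, Std-B): VendorX can switch to Std-B (0 → 1). Not NE.
(Std-A, Std-C, Std-C): VendorZ can switch to Std-B (1 → 2). Not NE.
(Std-B, Std-B, Std-B): VendorY can switch to Std-C (0 → 6). Not NE.
(Std-B, Std-B, Std-C): VendorY can switch to Std-C (2 → 3). Not NE.
(Std-B, Std-C, Std-B): VendorX gets 1, best alternative 0; VendorY gets 6, best alternative 0; VendorZ gets 5, best alternative 1. No profitable deviation — NE.
(The remaining 1 profile has a profitable deviation by the same check.)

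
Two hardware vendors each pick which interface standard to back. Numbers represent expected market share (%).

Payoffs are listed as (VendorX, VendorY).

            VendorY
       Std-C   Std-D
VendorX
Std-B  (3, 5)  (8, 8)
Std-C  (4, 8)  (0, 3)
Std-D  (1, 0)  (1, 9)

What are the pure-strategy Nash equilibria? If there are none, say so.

Pure-strategy Nash equilibria: (Std-B, Std-D); (Std-C, Std-C)

VendorX against Std-C: payoffs 3, 4, 1 → best response Std-C.
VendorX against Std-D: payoffs 8, 0, 1 → best response Std-B.
VendorY against Std-B: payoffs 5, 8 → best response Std-D.
VendorY against Std-C: payoffs 8, 3 → best response Std-C.
VendorY against Std-D: payoffs 0, 9 → best response Std-D.
Mutual best responses: (Std-B, Std-D); (Std-C, Std-C).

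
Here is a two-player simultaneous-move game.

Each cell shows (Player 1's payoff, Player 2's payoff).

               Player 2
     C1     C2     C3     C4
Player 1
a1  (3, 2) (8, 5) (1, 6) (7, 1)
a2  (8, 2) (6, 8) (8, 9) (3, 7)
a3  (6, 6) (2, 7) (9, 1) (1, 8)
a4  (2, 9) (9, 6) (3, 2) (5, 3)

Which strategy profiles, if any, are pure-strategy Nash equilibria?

For each strategy profile, look for a profitable unilateral deviation.
(a1, C1): Player 1 can switch to a2 (3 → 8). Not NE.
(a1, C2): Player 1 can switch to a4 (8 → 9). Not NE.
(a1, C3): Player 1 can switch to a2 (1 → 8). Not NE.
(a1, C4): Player 2 can switch to C1 (1 → 2). Not NE.
(a2, C1): Player 2 can switch to C2 (2 → 8). Not NE.
(a2, C2): Player 1 can switch to a1 (6 → 8). Not NE.
(a2, C3): Player 1 can switch to a3 (8 → 9). Not NE.
(a2, C4): Player 1 can switch to a1 (3 → 7). Not NE.
(The remaining 8 profiles each have a profitable deviation by the same check.)

This game has no pure Nash equilibrium.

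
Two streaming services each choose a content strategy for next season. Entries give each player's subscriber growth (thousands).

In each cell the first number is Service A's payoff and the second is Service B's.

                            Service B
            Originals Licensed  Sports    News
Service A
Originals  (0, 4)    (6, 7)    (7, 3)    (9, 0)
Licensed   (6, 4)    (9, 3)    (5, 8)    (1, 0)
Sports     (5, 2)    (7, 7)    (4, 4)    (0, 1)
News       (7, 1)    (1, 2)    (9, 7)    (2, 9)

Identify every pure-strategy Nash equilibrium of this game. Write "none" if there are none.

This game has no pure Nash equilibrium.

Service A against Originals: payoffs 0, 6, 5, 7 → best response News.
Service A against Licensed: payoffs 6, 9, 7, 1 → best response Licensed.
Service A against Sports: payoffs 7, 5, 4, 9 → best response News.
Service A against News: payoffs 9, 1, 0, 2 → best response Originals.
Service B against Originals: payoffs 4, 7, 3, 0 → best response Licensed.
Service B against Licensed: payoffs 4, 3, 8, 0 → best response Sports.
Service B against Sports: payoffs 2, 7, 4, 1 → best response Licensed.
Service B against News: payoffs 1, 2, 7, 9 → best response News.
No profile is a mutual best response for all players.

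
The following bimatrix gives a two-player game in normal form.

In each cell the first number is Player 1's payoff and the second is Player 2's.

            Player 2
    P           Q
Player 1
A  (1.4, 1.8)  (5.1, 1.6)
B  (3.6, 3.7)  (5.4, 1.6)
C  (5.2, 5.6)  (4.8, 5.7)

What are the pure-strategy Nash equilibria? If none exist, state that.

none

(A, P): Player 1 can switch to B (1.4 → 3.6). Not NE.
(A, Q): Player 1 can switch to B (5.1 → 5.4). Not NE.
(B, P): Player 1 can switch to C (3.6 → 5.2). Not NE.
(B, Q): Player 2 can switch to P (1.6 → 3.7). Not NE.
(C, P): Player 2 can switch to Q (5.6 → 5.7). Not NE.
(C, Q): Player 1 can switch to A (4.8 → 5.1). Not NE.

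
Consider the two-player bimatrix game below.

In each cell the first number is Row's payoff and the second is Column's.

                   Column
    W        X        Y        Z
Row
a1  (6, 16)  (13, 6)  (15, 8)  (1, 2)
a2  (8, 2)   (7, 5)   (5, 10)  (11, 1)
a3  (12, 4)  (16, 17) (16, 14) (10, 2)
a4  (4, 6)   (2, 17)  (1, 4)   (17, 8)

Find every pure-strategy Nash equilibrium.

(a3, X)

For each player, find the best response to each opponent profile; mutual best responses are the pure NE.
Row against W: payoffs 6, 8, 12, 4 → best response a3.
Row against X: payoffs 13, 7, 16, 2 → best response a3.
Row against Y: payoffs 15, 5, 16, 1 → best response a3.
Row against Z: payoffs 1, 11, 10, 17 → best response a4.
Column against a1: payoffs 16, 6, 8, 2 → best response W.
Column against a2: payoffs 2, 5, 10, 1 → best response Y.
Column against a3: payoffs 4, 17, 14, 2 → best response X.
Column against a4: payoffs 6, 17, 4, 8 → best response X.
Mutual best responses: (a3, X).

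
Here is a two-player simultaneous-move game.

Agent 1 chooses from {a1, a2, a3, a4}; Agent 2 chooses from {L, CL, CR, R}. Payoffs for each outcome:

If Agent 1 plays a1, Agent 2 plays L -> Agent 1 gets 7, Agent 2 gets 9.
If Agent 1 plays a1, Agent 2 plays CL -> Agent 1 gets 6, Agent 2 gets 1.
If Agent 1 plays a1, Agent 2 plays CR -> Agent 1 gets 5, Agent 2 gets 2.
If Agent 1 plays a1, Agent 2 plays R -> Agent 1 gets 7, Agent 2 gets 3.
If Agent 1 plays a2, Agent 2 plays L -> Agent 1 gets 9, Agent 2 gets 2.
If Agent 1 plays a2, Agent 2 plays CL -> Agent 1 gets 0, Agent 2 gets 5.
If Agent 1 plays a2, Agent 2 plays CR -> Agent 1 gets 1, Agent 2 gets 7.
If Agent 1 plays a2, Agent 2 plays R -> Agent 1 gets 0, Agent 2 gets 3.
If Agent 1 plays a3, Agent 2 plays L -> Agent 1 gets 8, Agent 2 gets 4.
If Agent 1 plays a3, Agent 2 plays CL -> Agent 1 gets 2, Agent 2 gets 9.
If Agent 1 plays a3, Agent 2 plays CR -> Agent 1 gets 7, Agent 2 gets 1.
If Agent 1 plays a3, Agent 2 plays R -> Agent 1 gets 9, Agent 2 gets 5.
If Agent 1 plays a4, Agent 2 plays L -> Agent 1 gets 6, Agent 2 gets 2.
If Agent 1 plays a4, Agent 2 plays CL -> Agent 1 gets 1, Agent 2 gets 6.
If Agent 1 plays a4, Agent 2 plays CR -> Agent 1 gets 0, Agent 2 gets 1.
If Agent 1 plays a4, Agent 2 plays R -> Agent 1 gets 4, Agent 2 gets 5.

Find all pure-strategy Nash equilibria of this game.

Agent 1 against L: payoffs 7, 9, 8, 6 → best response a2.
Agent 1 against CL: payoffs 6, 0, 2, 1 → best response a1.
Agent 1 against CR: payoffs 5, 1, 7, 0 → best response a3.
Agent 1 against R: payoffs 7, 0, 9, 4 → best response a3.
Agent 2 against a1: payoffs 9, 1, 2, 3 → best response L.
Agent 2 against a2: payoffs 2, 5, 7, 3 → best response CR.
Agent 2 against a3: payoffs 4, 9, 1, 5 → best response CL.
Agent 2 against a4: payoffs 2, 6, 1, 5 → best response CL.
No profile is a mutual best response for all players.

There is no pure-strategy Nash equilibrium.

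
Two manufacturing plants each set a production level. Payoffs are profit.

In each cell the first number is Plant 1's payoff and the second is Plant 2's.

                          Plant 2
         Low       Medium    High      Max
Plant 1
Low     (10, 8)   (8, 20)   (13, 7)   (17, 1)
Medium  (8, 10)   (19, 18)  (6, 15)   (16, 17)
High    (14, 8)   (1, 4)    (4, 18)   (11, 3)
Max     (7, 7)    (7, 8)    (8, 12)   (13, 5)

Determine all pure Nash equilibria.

Pure NE: (Medium, Medium)

(Low, Low): Plant 1 can switch to High (10 → 14). Not NE.
(Low, Medium): Plant 1 can switch to Medium (8 → 19). Not NE.
(Low, High): Plant 2 can switch to Low (7 → 8). Not NE.
(Low, Max): Plant 2 can switch to Low (1 → 8). Not NE.
(Medium, Low): Plant 1 can switch to Low (8 → 10). Not NE.
(Medium, Medium): Plant 1 gets 19, best alternative 8; Plant 2 gets 18, best alternative 17. No profitable deviation — NE.
(Medium, High): Plant 1 can switch to Low (6 → 13). Not NE.
(Medium, Max): Plant 1 can switch to Low (16 → 17). Not NE.
(High, Low): Plant 2 can switch to High (8 → 18). Not NE.
(High, Medium): Plant 1 can switch to Low (1 → 8). Not NE.
(High, High): Plant 1 can switch to Low (4 → 13). Not NE.
(The remaining 5 profiles each have a profitable deviation by the same check.)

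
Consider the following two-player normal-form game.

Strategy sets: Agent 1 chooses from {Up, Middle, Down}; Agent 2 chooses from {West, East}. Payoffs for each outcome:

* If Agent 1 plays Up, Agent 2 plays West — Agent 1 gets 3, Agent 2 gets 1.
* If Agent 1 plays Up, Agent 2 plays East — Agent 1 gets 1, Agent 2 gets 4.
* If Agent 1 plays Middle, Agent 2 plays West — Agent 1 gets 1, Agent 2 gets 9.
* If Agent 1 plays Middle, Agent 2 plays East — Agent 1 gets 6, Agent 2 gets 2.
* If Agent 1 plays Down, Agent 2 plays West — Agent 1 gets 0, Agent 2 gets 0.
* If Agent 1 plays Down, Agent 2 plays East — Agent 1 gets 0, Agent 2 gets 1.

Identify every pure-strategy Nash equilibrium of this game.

Agent 1 against West: payoffs 3, 1, 0 → best response Up.
Agent 1 against East: payoffs 1, 6, 0 → best response Middle.
Agent 2 against Up: payoffs 1, 4 → best response East.
Agent 2 against Middle: payoffs 9, 2 → best response West.
Agent 2 against Down: payoffs 0, 1 → best response East.
No profile is a mutual best response for all players.

none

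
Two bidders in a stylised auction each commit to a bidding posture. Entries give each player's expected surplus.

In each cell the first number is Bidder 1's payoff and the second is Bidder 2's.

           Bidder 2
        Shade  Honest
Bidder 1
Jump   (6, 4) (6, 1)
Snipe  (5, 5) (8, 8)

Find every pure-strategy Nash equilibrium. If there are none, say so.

For each strategy profile, look for a profitable unilateral deviation.
(Jump, Shade): Bidder 1 gets 6, best alternative 5; Bidder 2 gets 4, best alternative 1. No profitable deviation — NE.
(Jump, Honest): Bidder 1 can switch to Snipe (6 → 8). Not NE.
(Snipe, Shade): Bidder 1 can switch to Jump (5 → 6). Not NE.
(Snipe, Honest): Bidder 1 gets 8, best alternative 6; Bidder 2 gets 8, best alternative 5. No profitable deviation — NE.

(Jump, Shade); (Snipe, Honest)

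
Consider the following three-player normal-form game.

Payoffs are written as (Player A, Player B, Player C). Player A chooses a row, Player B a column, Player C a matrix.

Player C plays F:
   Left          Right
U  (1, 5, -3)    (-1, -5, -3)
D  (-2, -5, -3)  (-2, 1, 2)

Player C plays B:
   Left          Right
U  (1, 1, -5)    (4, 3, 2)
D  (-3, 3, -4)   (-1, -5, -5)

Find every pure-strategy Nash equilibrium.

(U, Left, F): Player A gets 1, best alternative -2; Player B gets 5, best alternative -5; Player C gets -3, best alternative -5. No profitable deviation — NE.
(U, Left, B): Player B can switch to Right (1 → 3). Not NE.
(U, Right, F): Player B can switch to Left (-5 → 5). Not NE.
(U, Right, B): Player A gets 4, best alternative -1; Player B gets 3, best alternative 1; Player C gets 2, best alternative -3. No profitable deviation — NE.
(D, Left, F): Player A can switch to U (-2 → 1). Not NE.
(D, Left, B): Player A can switch to U (-3 → 1). Not NE.
(D, Right, F): Player A can switch to U (-2 → -1). Not NE.
(D, Right, B): Player A can switch to U (-1 → 4). Not NE.

(U, Left, F), (U, Right, B)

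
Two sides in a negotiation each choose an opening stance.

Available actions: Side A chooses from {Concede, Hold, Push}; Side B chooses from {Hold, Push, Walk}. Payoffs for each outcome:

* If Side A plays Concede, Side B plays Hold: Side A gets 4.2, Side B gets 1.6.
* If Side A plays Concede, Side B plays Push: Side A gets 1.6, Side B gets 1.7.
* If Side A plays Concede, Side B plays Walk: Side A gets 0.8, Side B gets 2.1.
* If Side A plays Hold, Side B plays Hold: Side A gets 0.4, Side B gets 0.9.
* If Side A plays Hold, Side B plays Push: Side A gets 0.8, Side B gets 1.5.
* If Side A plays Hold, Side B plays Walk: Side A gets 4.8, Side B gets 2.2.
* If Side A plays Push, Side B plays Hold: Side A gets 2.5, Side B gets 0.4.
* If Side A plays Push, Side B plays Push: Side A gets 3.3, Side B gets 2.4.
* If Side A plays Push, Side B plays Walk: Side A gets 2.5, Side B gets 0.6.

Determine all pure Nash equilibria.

(Hold, Walk) and (Push, Push)

(Concede, Hold): Side B can switch to Push (1.6 → 1.7). Not NE.
(Concede, Push): Side A can switch to Push (1.6 → 3.3). Not NE.
(Concede, Walk): Side A can switch to Hold (0.8 → 4.8). Not NE.
(Hold, Hold): Side A can switch to Concede (0.4 → 4.2). Not NE.
(Hold, Push): Side A can switch to Concede (0.8 → 1.6). Not NE.
(Hold, Walk): Side A gets 4.8, best alternative 2.5; Side B gets 2.2, best alternative 1.5. No profitable deviation — NE.
(Push, Hold): Side A can switch to Concede (2.5 → 4.2). Not NE.
(Push, Push): Side A gets 3.3, best alternative 1.6; Side B gets 2.4, best alternative 0.6. No profitable deviation — NE.
(Push, Walk): Side A can switch to Hold (2.5 → 4.8). Not NE.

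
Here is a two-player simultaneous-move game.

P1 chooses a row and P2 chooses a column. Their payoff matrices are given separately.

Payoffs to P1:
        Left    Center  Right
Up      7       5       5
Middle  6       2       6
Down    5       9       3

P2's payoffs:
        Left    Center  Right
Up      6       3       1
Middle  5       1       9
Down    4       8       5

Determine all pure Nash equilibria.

Pure-strategy Nash equilibria: (Up, Left); (Middle, Right); (Down, Center)

For each strategy profile, look for a profitable unilateral deviation.
(Up, Left): P1 gets 7, best alternative 6; P2 gets 6, best alternative 3. No profitable deviation — NE.
(Up, Center): P1 can switch to Down (5 → 9). Not NE.
(Up, Right): P1 can switch to Middle (5 → 6). Not NE.
(Middle, Left): P1 can switch to Up (6 → 7). Not NE.
(Middle, Center): P1 can switch to Up (2 → 5). Not NE.
(Middle, Right): P1 gets 6, best alternative 5; P2 gets 9, best alternative 5. No profitable deviation — NE.
(Down, Left): P1 can switch to Up (5 → 7). Not NE.
(Down, Center): P1 gets 9, best alternative 5; P2 gets 8, best alternative 5. No profitable deviation — NE.
(Down, Right): P1 can switch to Up (3 → 5). Not NE.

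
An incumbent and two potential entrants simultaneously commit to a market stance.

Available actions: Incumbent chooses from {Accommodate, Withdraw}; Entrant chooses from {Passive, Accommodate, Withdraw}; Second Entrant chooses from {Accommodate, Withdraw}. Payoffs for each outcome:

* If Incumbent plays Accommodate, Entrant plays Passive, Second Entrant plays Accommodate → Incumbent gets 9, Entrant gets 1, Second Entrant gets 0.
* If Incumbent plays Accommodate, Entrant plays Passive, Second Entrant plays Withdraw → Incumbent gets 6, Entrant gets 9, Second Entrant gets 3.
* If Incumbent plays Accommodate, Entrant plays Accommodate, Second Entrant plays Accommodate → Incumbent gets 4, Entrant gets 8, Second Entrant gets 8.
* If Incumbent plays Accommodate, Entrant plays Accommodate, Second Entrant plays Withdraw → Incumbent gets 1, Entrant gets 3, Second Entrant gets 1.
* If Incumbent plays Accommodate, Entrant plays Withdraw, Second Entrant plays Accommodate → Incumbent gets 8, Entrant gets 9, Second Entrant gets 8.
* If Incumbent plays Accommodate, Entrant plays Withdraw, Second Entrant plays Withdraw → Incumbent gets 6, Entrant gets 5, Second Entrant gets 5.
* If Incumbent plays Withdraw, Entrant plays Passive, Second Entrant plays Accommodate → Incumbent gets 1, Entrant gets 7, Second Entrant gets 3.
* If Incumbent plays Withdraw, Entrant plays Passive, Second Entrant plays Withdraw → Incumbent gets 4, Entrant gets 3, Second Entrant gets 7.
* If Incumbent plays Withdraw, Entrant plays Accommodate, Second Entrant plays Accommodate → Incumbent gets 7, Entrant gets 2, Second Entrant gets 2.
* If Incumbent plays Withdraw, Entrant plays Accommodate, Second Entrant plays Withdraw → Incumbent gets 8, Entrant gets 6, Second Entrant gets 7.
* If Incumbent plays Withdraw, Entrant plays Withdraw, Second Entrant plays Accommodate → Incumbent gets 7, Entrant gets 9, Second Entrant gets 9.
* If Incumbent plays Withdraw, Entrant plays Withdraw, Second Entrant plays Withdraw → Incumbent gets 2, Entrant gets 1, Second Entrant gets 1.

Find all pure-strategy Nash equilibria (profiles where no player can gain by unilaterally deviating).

Mark each player's best response to every combination of opponents' strategies; a profile where every player is best-responding is a pure Nash equilibrium.
Incumbent against (Passive, Accommodate): payoffs 9, 1 → best response Accommodate.
Incumbent against (Passive, Withdraw): payoffs 6, 4 → best response Accommodate.
Incumbent against (Accommodate, Accommodate): payoffs 4, 7 → best response Withdraw.
Incumbent against (Accommodate, Withdraw): payoffs 1, 8 → best response Withdraw.
Incumbent against (Withdraw, Accommodate): payoffs 8, 7 → best response Accommodate.
Incumbent against (Withdraw, Withdraw): payoffs 6, 2 → best response Accommodate.
Entrant against (Accommodate, Accommodate): payoffs 1, 8, 9 → best response Withdraw.
Entrant against (Accommodate, Withdraw): payoffs 9, 3, 5 → best response Passive.
Entrant against (Withdraw, Accommodate): payoffs 7, 2, 9 → best response Withdraw.
Entrant against (Withdraw, Withdraw): payoffs 3, 6, 1 → best response Accommodate.
Second Entrant against (Accommodate, Passive): payoffs 0, 3 → best response Withdraw.
Second Entrant against (Accommodate, Accommodate): payoffs 8, 1 → best response Accommodate.
Second Entrant against (Accommodate, Withdraw): payoffs 8, 5 → best response Accommodate.
Second Entrant against (Withdraw, Passive): payoffs 3, 7 → best response Withdraw.
Second Entrant against (Withdraw, Accommodate): payoffs 2, 7 → best response Withdraw.
Second Entrant against (Withdraw, Withdraw): payoffs 9, 1 → best response Accommodate.
Mutual best responses: (Accommodate, Passive, Withdraw); (Accommodate, Withdraw, Accommodate); (Withdraw, Accommodate, Withdraw).

(Accommodate, Passive, Withdraw); (Accommodate, Withdraw, Accommodate); (Withdraw, Accommodate, Withdraw)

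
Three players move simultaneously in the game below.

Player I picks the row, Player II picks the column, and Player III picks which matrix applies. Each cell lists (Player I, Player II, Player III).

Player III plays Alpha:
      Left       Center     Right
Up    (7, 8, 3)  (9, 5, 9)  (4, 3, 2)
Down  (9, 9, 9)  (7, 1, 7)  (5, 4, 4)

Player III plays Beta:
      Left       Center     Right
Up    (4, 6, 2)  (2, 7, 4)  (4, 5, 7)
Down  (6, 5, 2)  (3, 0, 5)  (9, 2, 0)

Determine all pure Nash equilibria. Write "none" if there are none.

Pure NE: (Down, Left, Alpha)

Player I against (Left, Alpha): payoffs 7, 9 → best response Down.
Player I against (Left, Beta): payoffs 4, 6 → best response Down.
Player I against (Center, Alpha): payoffs 9, 7 → best response Up.
Player I against (Center, Beta): payoffs 2, 3 → best response Down.
Player I against (Right, Alpha): payoffs 4, 5 → best response Down.
Player I against (Right, Beta): payoffs 4, 9 → best response Down.
Player II against (Up, Alpha): payoffs 8, 5, 3 → best response Left.
Player II against (Up, Beta): payoffs 6, 7, 5 → best response Center.
Player II against (Down, Alpha): payoffs 9, 1, 4 → best response Left.
Player II against (Down, Beta): payoffs 5, 0, 2 → best response Left.
Player III against (Up, Left): payoffs 3, 2 → best response Alpha.
Player III against (Up, Center): payoffs 9, 4 → best response Alpha.
Player III against (Up, Right): payoffs 2, 7 → best response Beta.
Player III against (Down, Left): payoffs 9, 2 → best response Alpha.
Player III against (Down, Center): payoffs 7, 5 → best response Alpha.
Player III against (Down, Right): payoffs 4, 0 → best response Alpha.
Mutual best responses: (Down, Left, Alpha).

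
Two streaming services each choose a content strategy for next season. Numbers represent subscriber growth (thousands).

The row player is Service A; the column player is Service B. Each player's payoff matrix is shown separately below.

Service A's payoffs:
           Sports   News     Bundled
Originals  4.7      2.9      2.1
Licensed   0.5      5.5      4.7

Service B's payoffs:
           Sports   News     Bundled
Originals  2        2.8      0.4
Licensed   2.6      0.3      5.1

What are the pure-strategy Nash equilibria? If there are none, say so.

(Originals, Sports): Service B can switch to News (2 → 2.8). Not NE.
(Originals, News): Service A can switch to Licensed (2.9 → 5.5). Not NE.
(Originals, Bundled): Service A can switch to Licensed (2.1 → 4.7). Not NE.
(Licensed, Sports): Service A can switch to Originals (0.5 → 4.7). Not NE.
(Licensed, News): Service B can switch to Sports (0.3 → 2.6). Not NE.
(Licensed, Bundled): Service A gets 4.7, best alternative 2.1; Service B gets 5.1, best alternative 2.6. No profitable deviation — NE.

The unique pure-strategy Nash equilibrium is (Licensed, Bundled).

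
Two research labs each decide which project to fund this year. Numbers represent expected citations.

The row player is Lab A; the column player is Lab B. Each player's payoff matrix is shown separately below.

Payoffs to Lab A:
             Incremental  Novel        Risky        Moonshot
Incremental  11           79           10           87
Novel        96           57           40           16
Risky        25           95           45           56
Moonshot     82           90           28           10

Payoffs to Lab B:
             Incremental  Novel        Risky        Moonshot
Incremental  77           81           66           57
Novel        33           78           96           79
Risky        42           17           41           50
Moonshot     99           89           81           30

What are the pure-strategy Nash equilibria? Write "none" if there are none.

(Incremental, Incremental): Lab A can switch to Novel (11 → 96). Not NE.
(Incremental, Novel): Lab A can switch to Risky (79 → 95). Not NE.
(Incremental, Risky): Lab A can switch to Novel (10 → 40). Not NE.
(Incremental, Moonshot): Lab B can switch to Incremental (57 → 77). Not NE.
(Novel, Incremental): Lab B can switch to Novel (33 → 78). Not NE.
(Novel, Novel): Lab A can switch to Incremental (57 → 79). Not NE.
(The remaining 10 profiles each have a profitable deviation by the same check.)

This game has no pure Nash equilibrium.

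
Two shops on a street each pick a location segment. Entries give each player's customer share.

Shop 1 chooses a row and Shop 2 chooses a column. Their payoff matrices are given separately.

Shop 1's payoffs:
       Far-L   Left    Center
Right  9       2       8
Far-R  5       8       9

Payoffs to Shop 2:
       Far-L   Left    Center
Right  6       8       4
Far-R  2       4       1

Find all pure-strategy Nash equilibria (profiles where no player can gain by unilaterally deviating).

Mark each player's best response to every combination of opponents' strategies; a profile where every player is best-responding is a pure Nash equilibrium.
Shop 1 against Far-L: payoffs 9, 5 → best response Right.
Shop 1 against Left: payoffs 2, 8 → best response Far-R.
Shop 1 against Center: payoffs 8, 9 → best response Far-R.
Shop 2 against Right: payoffs 6, 8, 4 → best response Left.
Shop 2 against Far-R: payoffs 2, 4, 1 → best response Left.
Mutual best responses: (Far-R, Left).

Pure NE: (Far-R, Left)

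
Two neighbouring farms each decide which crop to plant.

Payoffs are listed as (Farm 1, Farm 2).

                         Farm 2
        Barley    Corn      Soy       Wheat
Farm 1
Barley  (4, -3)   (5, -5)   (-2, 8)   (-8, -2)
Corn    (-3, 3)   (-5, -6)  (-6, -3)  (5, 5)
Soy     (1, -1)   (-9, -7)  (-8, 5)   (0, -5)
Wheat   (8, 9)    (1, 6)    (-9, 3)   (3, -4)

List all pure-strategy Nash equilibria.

Pure-strategy Nash equilibria: (Barley, Soy); (Corn, Wheat); (Wheat, Barley)

For each strategy profile, look for a profitable unilateral deviation.
(Barley, Barley): Farm 1 can switch to Wheat (4 → 8). Not NE.
(Barley, Corn): Farm 2 can switch to Barley (-5 → -3). Not NE.
(Barley, Soy): Farm 1 gets -2, best alternative -6; Farm 2 gets 8, best alternative -2. No profitable deviation — NE.
(Barley, Wheat): Farm 1 can switch to Corn (-8 → 5). Not NE.
(Corn, Barley): Farm 1 can switch to Barley (-3 → 4). Not NE.
(Corn, Corn): Farm 1 can switch to Barley (-5 → 5). Not NE.
(Corn, Soy): Farm 1 can switch to Barley (-6 → -2). Not NE.
(Corn, Wheat): Farm 1 gets 5, best alternative 3; Farm 2 gets 5, best alternative 3. No profitable deviation — NE.
(Soy, Barley): Farm 1 can switch to Barley (1 → 4). Not NE.
(Soy, Corn): Farm 1 can switch to Barley (-9 → 5). Not NE.
(Soy, Soy): Farm 1 can switch to Barley (-8 → -2). Not NE.
(Soy, Wheat): Farm 1 can switch to Corn (0 → 5). Not NE.
(Wheat, Barley): Farm 1 gets 8, best alternative 4; Farm 2 gets 9, best alternative 6. No profitable deviation — NE.
(Wheat, Corn): Farm 1 can switch to Barley (1 → 5). Not NE.
(Wheat, Soy): Farm 1 can switch to Barley (-9 → -2). Not NE.
(The remaining 1 profile has a profitable deviation by the same check.)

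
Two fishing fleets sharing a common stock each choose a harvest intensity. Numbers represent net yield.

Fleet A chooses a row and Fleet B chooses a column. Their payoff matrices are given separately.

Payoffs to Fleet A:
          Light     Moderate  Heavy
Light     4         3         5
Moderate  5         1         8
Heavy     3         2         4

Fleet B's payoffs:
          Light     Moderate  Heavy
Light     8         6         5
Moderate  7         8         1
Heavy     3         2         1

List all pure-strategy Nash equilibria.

(Light, Light): Fleet A can switch to Moderate (4 → 5). Not NE.
(Light, Moderate): Fleet B can switch to Light (6 → 8). Not NE.
(Light, Heavy): Fleet A can switch to Moderate (5 → 8). Not NE.
(Moderate, Light): Fleet B can switch to Moderate (7 → 8). Not NE.
(Moderate, Moderate): Fleet A can switch to Light (1 → 3). Not NE.
(Moderate, Heavy): Fleet B can switch to Light (1 → 7). Not NE.
(Heavy, Light): Fleet A can switch to Light (3 → 4). Not NE.
(Heavy, Moderate): Fleet A can switch to Light (2 → 3). Not NE.
(The remaining 1 profile has a profitable deviation by the same check.)

none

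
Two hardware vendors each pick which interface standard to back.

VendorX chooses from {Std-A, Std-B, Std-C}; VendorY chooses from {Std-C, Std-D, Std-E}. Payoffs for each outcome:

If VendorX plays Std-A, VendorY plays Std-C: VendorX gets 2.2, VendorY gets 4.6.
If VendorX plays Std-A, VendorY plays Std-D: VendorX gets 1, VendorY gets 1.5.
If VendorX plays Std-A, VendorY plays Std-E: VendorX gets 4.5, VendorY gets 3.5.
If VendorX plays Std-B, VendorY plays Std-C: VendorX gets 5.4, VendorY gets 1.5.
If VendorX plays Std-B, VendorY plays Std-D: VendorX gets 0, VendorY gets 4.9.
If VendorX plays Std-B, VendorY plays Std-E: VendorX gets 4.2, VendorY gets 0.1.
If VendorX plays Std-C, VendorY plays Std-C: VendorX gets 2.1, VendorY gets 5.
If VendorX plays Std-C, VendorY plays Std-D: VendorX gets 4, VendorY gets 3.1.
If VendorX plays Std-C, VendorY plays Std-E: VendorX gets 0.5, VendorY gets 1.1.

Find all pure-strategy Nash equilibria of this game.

VendorX against Std-C: payoffs 2.2, 5.4, 2.1 → best response Std-B.
VendorX against Std-D: payoffs 1, 0, 4 → best response Std-C.
VendorX against Std-E: payoffs 4.5, 4.2, 0.5 → best response Std-A.
VendorY against Std-A: payoffs 4.6, 1.5, 3.5 → best response Std-C.
VendorY against Std-B: payoffs 1.5, 4.9, 0.1 → best response Std-D.
VendorY against Std-C: payoffs 5, 3.1, 1.1 → best response Std-C.
No profile is a mutual best response for all players.

This game has no pure Nash equilibrium.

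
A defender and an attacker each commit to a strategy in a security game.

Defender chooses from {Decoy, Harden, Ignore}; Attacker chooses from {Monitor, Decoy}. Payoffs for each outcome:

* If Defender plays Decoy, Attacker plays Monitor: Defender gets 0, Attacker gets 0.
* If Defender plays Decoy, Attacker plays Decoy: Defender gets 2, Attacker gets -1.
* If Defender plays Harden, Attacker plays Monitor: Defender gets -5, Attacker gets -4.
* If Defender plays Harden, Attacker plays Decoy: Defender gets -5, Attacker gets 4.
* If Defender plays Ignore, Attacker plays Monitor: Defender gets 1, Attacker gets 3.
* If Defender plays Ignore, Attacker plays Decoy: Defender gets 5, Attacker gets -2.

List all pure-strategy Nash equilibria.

Defender against Monitor: payoffs 0, -5, 1 → best response Ignore.
Defender against Decoy: payoffs 2, -5, 5 → best response Ignore.
Attacker against Decoy: payoffs 0, -1 → best response Monitor.
Attacker against Harden: payoffs -4, 4 → best response Decoy.
Attacker against Ignore: payoffs 3, -2 → best response Monitor.
Mutual best responses: (Ignore, Monitor).

The unique pure-strategy Nash equilibrium is (Ignore, Monitor).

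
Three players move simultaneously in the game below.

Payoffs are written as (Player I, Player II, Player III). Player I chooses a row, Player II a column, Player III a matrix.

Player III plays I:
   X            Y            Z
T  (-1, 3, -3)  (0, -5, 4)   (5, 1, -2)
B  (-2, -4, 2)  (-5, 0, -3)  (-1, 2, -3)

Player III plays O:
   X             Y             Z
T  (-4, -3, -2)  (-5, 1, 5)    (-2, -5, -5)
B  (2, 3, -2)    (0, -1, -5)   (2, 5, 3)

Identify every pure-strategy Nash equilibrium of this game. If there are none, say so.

Player I against (X, I): payoffs -1, -2 → best response T.
Player I against (X, O): payoffs -4, 2 → best response B.
Player I against (Y, I): payoffs 0, -5 → best response T.
Player I against (Y, O): payoffs -5, 0 → best response B.
Player I against (Z, I): payoffs 5, -1 → best response T.
Player I against (Z, O): payoffs -2, 2 → best response B.
Player II against (T, I): payoffs 3, -5, 1 → best response X.
Player II against (T, O): payoffs -3, 1, -5 → best response Y.
Player II against (B, I): payoffs -4, 0, 2 → best response Z.
Player II against (B, O): payoffs 3, -1, 5 → best response Z.
Player III against (T, X): payoffs -3, -2 → best response O.
Player III against (T, Y): payoffs 4, 5 → best response O.
Player III against (T, Z): payoffs -2, -5 → best response I.
Player III against (B, X): payoffs 2, -2 → best response I.
Player III against (B, Y): payoffs -3, -5 → best response I.
Player III against (B, Z): payoffs -3, 3 → best response O.
Mutual best responses: (B, Z, O).

(B, Z, O)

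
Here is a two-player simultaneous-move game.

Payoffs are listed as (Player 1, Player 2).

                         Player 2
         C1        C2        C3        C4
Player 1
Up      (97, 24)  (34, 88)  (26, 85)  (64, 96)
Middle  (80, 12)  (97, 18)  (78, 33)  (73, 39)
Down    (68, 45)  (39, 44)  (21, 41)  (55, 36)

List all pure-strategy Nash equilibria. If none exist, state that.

Player 1 against C1: payoffs 97, 80, 68 → best response Up.
Player 1 against C2: payoffs 34, 97, 39 → best response Middle.
Player 1 against C3: payoffs 26, 78, 21 → best response Middle.
Player 1 against C4: payoffs 64, 73, 55 → best response Middle.
Player 2 against Up: payoffs 24, 88, 85, 96 → best response C4.
Player 2 against Middle: payoffs 12, 18, 33, 39 → best response C4.
Player 2 against Down: payoffs 45, 44, 41, 36 → best response C1.
Mutual best responses: (Middle, C4).

The unique pure-strategy Nash equilibrium is (Middle, C4).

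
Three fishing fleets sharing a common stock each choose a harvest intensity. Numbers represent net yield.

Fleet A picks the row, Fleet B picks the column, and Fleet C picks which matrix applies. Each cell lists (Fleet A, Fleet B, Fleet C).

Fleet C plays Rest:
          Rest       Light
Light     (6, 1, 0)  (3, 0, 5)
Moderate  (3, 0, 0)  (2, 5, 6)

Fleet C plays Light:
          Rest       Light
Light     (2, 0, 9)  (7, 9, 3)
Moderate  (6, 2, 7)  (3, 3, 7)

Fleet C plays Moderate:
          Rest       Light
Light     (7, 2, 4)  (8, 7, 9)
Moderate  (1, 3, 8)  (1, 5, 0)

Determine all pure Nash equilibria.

Fleet A against (Rest, Rest): payoffs 6, 3 → best response Light.
Fleet A against (Rest, Light): payoffs 2, 6 → best response Moderate.
Fleet A against (Rest, Moderate): payoffs 7, 1 → best response Light.
Fleet A against (Light, Rest): payoffs 3, 2 → best response Light.
Fleet A against (Light, Light): payoffs 7, 3 → best response Light.
Fleet A against (Light, Moderate): payoffs 8, 1 → best response Light.
Fleet B against (Light, Rest): payoffs 1, 0 → best response Rest.
Fleet B against (Light, Light): payoffs 0, 9 → best response Light.
Fleet B against (Light, Moderate): payoffs 2, 7 → best response Light.
Fleet B against (Moderate, Rest): payoffs 0, 5 → best response Light.
Fleet B against (Moderate, Light): payoffs 2, 3 → best response Light.
Fleet B against (Moderate, Moderate): payoffs 3, 5 → best response Light.
Fleet C against (Light, Rest): payoffs 0, 9, 4 → best response Light.
Fleet C against (Light, Light): payoffs 5, 3, 9 → best response Moderate.
Fleet C against (Moderate, Rest): payoffs 0, 7, 8 → best response Moderate.
Fleet C against (Moderate, Light): payoffs 6, 7, 0 → best response Light.
Mutual best responses: (Light, Light, Moderate).

(Light, Light, Moderate)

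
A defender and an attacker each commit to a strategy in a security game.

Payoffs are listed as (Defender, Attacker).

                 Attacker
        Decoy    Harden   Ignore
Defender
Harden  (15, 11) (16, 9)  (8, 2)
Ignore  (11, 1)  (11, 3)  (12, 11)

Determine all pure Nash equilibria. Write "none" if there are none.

(Harden, Decoy) and (Ignore, Ignore)

For each player, find the best response to each opponent profile; mutual best responses are the pure NE.
Defender against Decoy: payoffs 15, 11 → best response Harden.
Defender against Harden: payoffs 16, 11 → best response Harden.
Defender against Ignore: payoffs 8, 12 → best response Ignore.
Attacker against Harden: payoffs 11, 9, 2 → best response Decoy.
Attacker against Ignore: payoffs 1, 3, 11 → best response Ignore.
Mutual best responses: (Harden, Decoy); (Ignore, Ignore).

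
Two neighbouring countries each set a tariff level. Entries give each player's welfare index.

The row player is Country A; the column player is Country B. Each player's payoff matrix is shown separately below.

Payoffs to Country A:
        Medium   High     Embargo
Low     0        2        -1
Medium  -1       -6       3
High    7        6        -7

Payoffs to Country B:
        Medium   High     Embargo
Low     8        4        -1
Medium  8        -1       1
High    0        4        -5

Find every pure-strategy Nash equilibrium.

The unique pure-strategy Nash equilibrium is (High, High).

Country A against Medium: payoffs 0, -1, 7 → best response High.
Country A against High: payoffs 2, -6, 6 → best response High.
Country A against Embargo: payoffs -1, 3, -7 → best response Medium.
Country B against Low: payoffs 8, 4, -1 → best response Medium.
Country B against Medium: payoffs 8, -1, 1 → best response Medium.
Country B against High: payoffs 0, 4, -5 → best response High.
Mutual best responses: (High, High).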